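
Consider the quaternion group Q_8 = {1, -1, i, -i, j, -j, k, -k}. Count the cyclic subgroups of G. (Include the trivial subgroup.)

A cyclic subgroup of order d is generated by each of its φ(d) elements of order d, so the cyclic subgroups of order d number (#elements of order d)/φ(d).
Cyclic subgroups by order — order 1: 1; order 2: 1; order 4: 3.
Total: 5.

5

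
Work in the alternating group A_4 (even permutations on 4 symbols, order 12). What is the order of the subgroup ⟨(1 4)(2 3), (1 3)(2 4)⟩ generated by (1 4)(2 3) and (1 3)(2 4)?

|⟨(1 4)(2 3)⟩| = 2 and |⟨(1 3)(2 4)⟩| = 2, so |H| is a multiple of lcm(2, 2) = 2 and divides |G| = 12.
Closing under the operation: H = {e, (1 2)(3 4), (1 3)(2 4), (1 4)(2 3)}, so |H| = 4.

4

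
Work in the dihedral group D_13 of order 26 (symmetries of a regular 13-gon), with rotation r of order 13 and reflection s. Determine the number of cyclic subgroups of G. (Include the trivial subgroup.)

15

Group the elements of G by the cyclic subgroup they generate; each cyclic subgroup of order d accounts for φ(d) elements.
Cyclic subgroups by order — order 1: 1; order 2: 13; order 13: 1.
Total: 15.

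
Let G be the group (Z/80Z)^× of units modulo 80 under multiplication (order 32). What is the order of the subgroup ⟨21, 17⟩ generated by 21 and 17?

|⟨21⟩| = 4 and |⟨17⟩| = 4, so |H| is a multiple of lcm(4, 4) = 4 and divides |G| = 32.
Closing under the operation: H = {1, 9, 13, 17, 21, 29, 33, 37, 41, 49, 53, 57, 61, 69, 73, 77}, so |H| = 16.

16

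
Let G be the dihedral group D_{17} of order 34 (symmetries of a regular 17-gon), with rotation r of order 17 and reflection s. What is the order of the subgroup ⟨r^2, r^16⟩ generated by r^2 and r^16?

17

|⟨r^2⟩| = 17 and |⟨r^16⟩| = 17, so |H| is a multiple of lcm(17, 17) = 17 and divides |G| = 34.
Closing under the operation: H = {e, r, r^2, r^3, r^4, r^5, r^6, r^7, r^8, r^9, r^10, r^11, r^12, r^13, r^14, r^15, r^16}, so |H| = 17.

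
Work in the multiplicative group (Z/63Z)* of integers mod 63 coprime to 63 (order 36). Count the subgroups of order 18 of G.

|G| = 36 and 18 | 36, so subgroups of order 18 are possible by Lagrange.
The subgroups of order 18 are: {1, 4, 10, 13, 16, 19, 22, 25, 31, 34, 37, 40, 43, 46, 52, 55, 58, 61}; {1, 2, 4, 8, 11, 16, 22, 23, 25, 29, 32, 37, 43, 44, 46, 50, 53, 58}; {1, 4, 5, 16, 17, 20, 22, 25, 26, 37, 38, 41, 43, 46, 47, 58, 59, 62}.
So G has 3 subgroups of order 18.

3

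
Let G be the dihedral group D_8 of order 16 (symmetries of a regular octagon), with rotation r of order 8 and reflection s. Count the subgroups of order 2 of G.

9

|G| = 16 and 2 | 16, so subgroups of order 2 are possible by Lagrange.
The subgroups of order 2 are: {e, r^2s}; {e, r^3s}; {e, r^4}; {e, r^4s}; … (9 in all).
So G has 9 subgroups of order 2.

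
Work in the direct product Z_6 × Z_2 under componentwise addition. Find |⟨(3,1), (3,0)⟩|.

4

|⟨(3,1)⟩| = 2 and |⟨(3,0)⟩| = 2, so |H| is a multiple of lcm(2, 2) = 2 and divides |G| = 12.
Closing under the operation: H = {(0,0), (0,1), (3,0), (3,1)}, so |H| = 4.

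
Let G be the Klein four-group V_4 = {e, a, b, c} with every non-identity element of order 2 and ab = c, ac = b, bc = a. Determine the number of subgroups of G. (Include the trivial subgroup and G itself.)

|G| = 4, so by Lagrange every subgroup order divides 4. Divisors: 1, 2, 4.
Subgroups by order — order 1: 1; order 2: 3; order 4: 1.
Total: 1 + 3 + 1 = 5.

5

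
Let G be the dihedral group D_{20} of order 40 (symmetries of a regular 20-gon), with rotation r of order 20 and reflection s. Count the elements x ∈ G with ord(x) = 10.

4

The elements of order 10 are: r^2, r^6, r^14, r^18.
That's 4.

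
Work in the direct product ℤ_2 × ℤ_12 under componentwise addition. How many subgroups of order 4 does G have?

3

|G| = 24 and 4 | 24, so subgroups of order 4 are possible by Lagrange.
The subgroups of order 4 are: {(0,0), (0,3), (0,6), (0,9)}; {(0,0), (0,6), (1,0), (1,6)}; {(0,0), (0,6), (1,3), (1,9)}.
So G has 3 subgroups of order 4.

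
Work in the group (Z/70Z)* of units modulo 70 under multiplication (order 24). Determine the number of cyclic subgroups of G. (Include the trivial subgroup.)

A cyclic subgroup of order d is generated by each of its φ(d) elements of order d, so the cyclic subgroups of order d number (#elements of order d)/φ(d).
Cyclic subgroups by order — order 1: 1; order 2: 3; order 3: 1; order 4: 2; order 6: 3; order 12: 2.
Total: 12.

12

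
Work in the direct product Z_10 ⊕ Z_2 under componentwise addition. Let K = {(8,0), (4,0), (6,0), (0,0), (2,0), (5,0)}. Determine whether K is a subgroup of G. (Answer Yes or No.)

|K| = 6 does not divide |G| = 20, so by Lagrange K is not a subgroup.

No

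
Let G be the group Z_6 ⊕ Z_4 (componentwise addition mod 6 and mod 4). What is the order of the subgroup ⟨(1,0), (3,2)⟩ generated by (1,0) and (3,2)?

12

|⟨(1,0)⟩| = 6 and |⟨(3,2)⟩| = 2, so |H| is a multiple of lcm(6, 2) = 6 and divides |G| = 24.
Closing under the operation: H = {(0,0), (0,2), (1,0), (1,2), (2,0), (2,2), (3,0), (3,2), (4,0), (4,2), (5,0), (5,2)}, so |H| = 12.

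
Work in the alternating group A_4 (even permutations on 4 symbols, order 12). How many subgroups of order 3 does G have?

|G| = 12 and 3 | 12, so subgroups of order 3 are possible by Lagrange.
The subgroups of order 3 are: {e, (1 2 3), (1 3 2)}; {e, (1 2 4), (1 4 2)}; {e, (1 3 4), (1 4 3)}; {e, (2 3 4), (2 4 3)}.
So G has 4 subgroups of order 3.

4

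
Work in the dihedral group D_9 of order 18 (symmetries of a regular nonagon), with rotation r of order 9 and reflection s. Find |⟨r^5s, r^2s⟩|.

6

|⟨r^5s⟩| = 2 and |⟨r^2s⟩| = 2, so |H| is a multiple of lcm(2, 2) = 2 and divides |G| = 18.
Closing under the operation: H = {e, r^3, r^6, r^2s, r^5s, r^8s}, so |H| = 6.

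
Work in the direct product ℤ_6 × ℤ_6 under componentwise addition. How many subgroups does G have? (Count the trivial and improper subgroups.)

30

|G| = 36, so by Lagrange every subgroup order divides 36. Divisors: 1, 2, 3, 4, 6, 9, 12, 18, 36.
Subgroups by order — order 1: 1; order 2: 3; order 3: 4; order 4: 1; order 6: 12; order 9: 1; order 12: 4; order 18: 3; order 36: 1.
Total: 1 + 3 + 4 + 1 + 12 + 1 + 4 + 3 + 1 = 30.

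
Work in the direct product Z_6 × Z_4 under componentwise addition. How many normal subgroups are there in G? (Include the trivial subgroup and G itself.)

G is abelian, so every subgroup is normal.
G has 16 subgroups in total, hence 16 normal subgroups.

16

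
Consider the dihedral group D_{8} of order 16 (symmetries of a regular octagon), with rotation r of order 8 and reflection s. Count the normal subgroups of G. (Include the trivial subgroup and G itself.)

7

G has 19 subgroups. Checking conjugation-invariance by order — order 1: 1/1 normal; order 2: 1/9 normal; order 4: 1/5 normal; order 8: 3/3 normal; order 16: 1/1 normal.
Total normal subgroups: 7.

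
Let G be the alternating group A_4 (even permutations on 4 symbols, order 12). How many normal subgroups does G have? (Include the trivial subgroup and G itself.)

3

G has 10 subgroups. Checking conjugation-invariance by order — order 1: 1/1 normal; order 2: 0/3 normal; order 3: 0/4 normal; order 4: 1/1 normal; order 12: 1/1 normal.
Total normal subgroups: 3.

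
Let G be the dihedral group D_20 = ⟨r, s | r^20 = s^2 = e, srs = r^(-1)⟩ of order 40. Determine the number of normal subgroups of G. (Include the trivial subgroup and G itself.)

9

G has 48 subgroups. Checking conjugation-invariance by order — order 1: 1/1 normal; order 2: 1/21 normal; order 4: 1/11 normal; order 5: 1/1 normal; order 8: 0/5 normal; order 10: 1/5 normal; order 20: 3/3 normal; order 40: 1/1 normal.
Total normal subgroups: 9.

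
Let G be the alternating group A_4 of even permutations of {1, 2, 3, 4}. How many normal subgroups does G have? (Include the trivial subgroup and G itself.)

3

G has 10 subgroups. Checking conjugation-invariance by order — order 1: 1/1 normal; order 2: 0/3 normal; order 3: 0/4 normal; order 4: 1/1 normal; order 12: 1/1 normal.
Total normal subgroups: 3.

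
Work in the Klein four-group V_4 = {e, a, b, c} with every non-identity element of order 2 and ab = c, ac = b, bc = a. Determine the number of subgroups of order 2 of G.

|G| = 4 and 2 | 4, so subgroups of order 2 are possible by Lagrange.
The subgroups of order 2 are: {e, a}; {e, b}; {e, c}.
So G has 3 subgroups of order 2.

3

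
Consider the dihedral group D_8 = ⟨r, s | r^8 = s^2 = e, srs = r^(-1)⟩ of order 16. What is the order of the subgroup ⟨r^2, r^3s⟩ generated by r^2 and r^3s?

8

|⟨r^2⟩| = 4 and |⟨r^3s⟩| = 2, so |H| is a multiple of lcm(4, 2) = 4 and divides |G| = 16.
Closing under the operation: H = {e, r^2, r^4, r^6, rs, r^3s, r^5s, r^7s}, so |H| = 8.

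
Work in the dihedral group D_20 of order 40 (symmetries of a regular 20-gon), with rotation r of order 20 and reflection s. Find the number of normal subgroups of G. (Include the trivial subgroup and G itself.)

G has 48 subgroups. Checking conjugation-invariance by order — order 1: 1/1 normal; order 2: 1/21 normal; order 4: 1/11 normal; order 5: 1/1 normal; order 8: 0/5 normal; order 10: 1/5 normal; order 20: 3/3 normal; order 40: 1/1 normal.
Total normal subgroups: 9.

9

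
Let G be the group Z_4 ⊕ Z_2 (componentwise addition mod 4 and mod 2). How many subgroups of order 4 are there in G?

3

|G| = 8 and 4 | 8, so subgroups of order 4 are possible by Lagrange.
The subgroups of order 4 are: {(0,0), (0,1), (2,0), (2,1)}; {(0,0), (1,0), (2,0), (3,0)}; {(0,0), (1,1), (2,0), (3,1)}.
So G has 3 subgroups of order 4.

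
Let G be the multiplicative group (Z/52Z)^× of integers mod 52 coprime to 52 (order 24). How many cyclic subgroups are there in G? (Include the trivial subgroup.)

12

A cyclic subgroup of order d is generated by each of its φ(d) elements of order d, so the cyclic subgroups of order d number (#elements of order d)/φ(d).
Cyclic subgroups by order — order 1: 1; order 2: 3; order 3: 1; order 4: 2; order 6: 3; order 12: 2.
Total: 12.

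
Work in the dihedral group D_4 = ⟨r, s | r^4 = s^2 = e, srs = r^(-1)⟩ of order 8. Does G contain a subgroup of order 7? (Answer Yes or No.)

No

7 does not divide |G| = 8, so by Lagrange no subgroup of order 7 exists.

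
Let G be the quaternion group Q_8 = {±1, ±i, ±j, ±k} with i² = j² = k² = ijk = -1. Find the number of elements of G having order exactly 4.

The elements of order 4 are: i, -i, j, -j, k, -k.
That's 6.

6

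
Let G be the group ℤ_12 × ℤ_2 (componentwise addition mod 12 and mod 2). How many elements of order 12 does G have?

8

An element (a,b) has order lcm(ord(a), ord(b)); count pairs with lcm equal to 12.
Enumerating gives 8 such elements.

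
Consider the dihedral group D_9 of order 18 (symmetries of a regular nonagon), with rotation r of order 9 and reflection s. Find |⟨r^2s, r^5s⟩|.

6

|⟨r^2s⟩| = 2 and |⟨r^5s⟩| = 2, so |H| is a multiple of lcm(2, 2) = 2 and divides |G| = 18.
Closing under the operation: H = {e, r^3, r^6, r^2s, r^5s, r^8s}, so |H| = 6.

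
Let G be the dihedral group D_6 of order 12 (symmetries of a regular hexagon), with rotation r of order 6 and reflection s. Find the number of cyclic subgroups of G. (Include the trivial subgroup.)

10

Group the elements of G by the cyclic subgroup they generate; each cyclic subgroup of order d accounts for φ(d) elements.
Cyclic subgroups by order — order 1: 1; order 2: 7; order 3: 1; order 6: 1.
Total: 10.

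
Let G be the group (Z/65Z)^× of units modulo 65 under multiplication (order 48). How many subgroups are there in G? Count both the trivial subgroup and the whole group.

|G| = 48, so by Lagrange every subgroup order divides 48. Divisors: 1, 2, 3, 4, 6, 8, 12, 16, 24, 48.
Subgroups by order — order 1: 1; order 2: 3; order 3: 1; order 4: 7; order 6: 3; order 8: 3; order 12: 7; order 16: 1; order 24: 3; order 48: 1.
Total: 1 + 3 + 1 + 7 + 3 + 3 + 7 + 1 + 3 + 1 = 30.

30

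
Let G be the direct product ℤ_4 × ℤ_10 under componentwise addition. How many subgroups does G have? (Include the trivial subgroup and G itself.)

16

|G| = 40, so by Lagrange every subgroup order divides 40. Divisors: 1, 2, 4, 5, 8, 10, 20, 40.
Subgroups by order — order 1: 1; order 2: 3; order 4: 3; order 5: 1; order 8: 1; order 10: 3; order 20: 3; order 40: 1.
Total: 1 + 3 + 3 + 1 + 1 + 3 + 3 + 1 = 16.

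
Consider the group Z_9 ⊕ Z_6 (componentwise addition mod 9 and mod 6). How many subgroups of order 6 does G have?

4

|G| = 54 and 6 | 54, so subgroups of order 6 are possible by Lagrange.
The subgroups of order 6 are: {(0,0), (0,1), (0,2), (0,3), (0,4), (0,5)}; {(0,0), (0,3), (3,0), (3,3), (6,0), (6,3)}; {(0,0), (0,3), (3,1), (3,4), (6,2), (6,5)}; {(0,0), (0,3), (3,2), (3,5), (6,1), (6,4)}.
So G has 4 subgroups of order 6.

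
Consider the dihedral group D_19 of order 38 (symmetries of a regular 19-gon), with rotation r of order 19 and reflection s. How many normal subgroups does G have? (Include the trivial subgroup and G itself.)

3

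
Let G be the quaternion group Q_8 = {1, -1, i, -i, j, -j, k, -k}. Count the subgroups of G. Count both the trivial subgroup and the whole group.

|G| = 8, so by Lagrange every subgroup order divides 8. Divisors: 1, 2, 4, 8.
Subgroups by order — order 1: 1; order 2: 1; order 4: 3; order 8: 1.
Total: 1 + 1 + 3 + 1 = 6.

6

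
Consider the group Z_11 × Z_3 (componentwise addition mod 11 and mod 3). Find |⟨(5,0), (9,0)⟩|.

|⟨(5,0)⟩| = 11 and |⟨(9,0)⟩| = 11, so |H| is a multiple of lcm(11, 11) = 11 and divides |G| = 33.
Closing under the operation: H = {(0,0), (1,0), (2,0), (3,0), (4,0), (5,0), (6,0), (7,0), (8,0), (9,0), (10,0)}, so |H| = 11.

11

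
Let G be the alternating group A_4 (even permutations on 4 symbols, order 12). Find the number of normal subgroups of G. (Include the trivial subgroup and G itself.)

3

G has 10 subgroups. Checking conjugation-invariance by order — order 1: 1/1 normal; order 2: 0/3 normal; order 3: 0/4 normal; order 4: 1/1 normal; order 12: 1/1 normal.
Total normal subgroups: 3.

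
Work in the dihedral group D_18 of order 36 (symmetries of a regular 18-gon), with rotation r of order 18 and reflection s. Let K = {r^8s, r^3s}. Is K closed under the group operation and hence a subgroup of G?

The identity e ∉ K, so K is not a subgroup.

No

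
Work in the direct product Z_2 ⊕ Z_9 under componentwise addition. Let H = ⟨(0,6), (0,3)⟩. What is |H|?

|⟨(0,6)⟩| = 3 and |⟨(0,3)⟩| = 3, so |H| is a multiple of lcm(3, 3) = 3 and divides |G| = 18.
Closing under the operation: H = {(0,0), (0,3), (0,6)}, so |H| = 3.

3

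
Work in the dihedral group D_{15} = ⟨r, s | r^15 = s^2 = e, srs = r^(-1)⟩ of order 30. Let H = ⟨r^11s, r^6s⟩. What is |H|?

6

|⟨r^11s⟩| = 2 and |⟨r^6s⟩| = 2, so |H| is a multiple of lcm(2, 2) = 2 and divides |G| = 30.
Closing under the operation: H = {e, r^5, r^10, rs, r^6s, r^11s}, so |H| = 6.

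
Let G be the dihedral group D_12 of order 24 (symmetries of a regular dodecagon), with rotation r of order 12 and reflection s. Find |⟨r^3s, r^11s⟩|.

|⟨r^3s⟩| = 2 and |⟨r^11s⟩| = 2, so |H| is a multiple of lcm(2, 2) = 2 and divides |G| = 24.
Closing under the operation: H = {e, r^4, r^8, r^3s, r^7s, r^11s}, so |H| = 6.

6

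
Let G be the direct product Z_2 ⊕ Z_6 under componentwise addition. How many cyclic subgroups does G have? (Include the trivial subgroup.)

A cyclic subgroup of order d is generated by each of its φ(d) elements of order d, so the cyclic subgroups of order d number (#elements of order d)/φ(d).
Cyclic subgroups by order — order 1: 1; order 2: 3; order 3: 1; order 6: 3.
Total: 8.

8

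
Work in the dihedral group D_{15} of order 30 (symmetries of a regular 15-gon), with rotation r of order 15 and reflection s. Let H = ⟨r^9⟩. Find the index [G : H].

6

|⟨r^9⟩| = 5 and |G| = 30.
By Lagrange, [G : H] = |G|/|H| = 30/5 = 6.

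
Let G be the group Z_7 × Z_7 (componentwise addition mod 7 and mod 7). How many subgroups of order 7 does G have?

|G| = 49 and 7 | 49, so subgroups of order 7 are possible by Lagrange.
The subgroups of order 7 are: {(0,0), (0,1), (0,2), (0,3), (0,4), (0,5), (0,6)}; {(0,0), (1,0), (2,0), (3,0), (4,0), (5,0), (6,0)}; {(0,0), (1,1), (2,2), (3,3), (4,4), (5,5), (6,6)}; {(0,0), (1,2), (2,4), (3,6), (4,1), (5,3), (6,5)}; … (8 in all).
So G has 8 subgroups of order 7.

8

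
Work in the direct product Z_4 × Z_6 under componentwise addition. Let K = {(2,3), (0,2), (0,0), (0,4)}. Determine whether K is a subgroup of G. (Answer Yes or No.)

No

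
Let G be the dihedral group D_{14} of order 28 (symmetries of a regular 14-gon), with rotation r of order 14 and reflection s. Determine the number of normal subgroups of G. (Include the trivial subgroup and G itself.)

G has 28 subgroups. Checking conjugation-invariance by order — order 1: 1/1 normal; order 2: 1/15 normal; order 4: 0/7 normal; order 7: 1/1 normal; order 14: 3/3 normal; order 28: 1/1 normal.
Total normal subgroups: 7.

7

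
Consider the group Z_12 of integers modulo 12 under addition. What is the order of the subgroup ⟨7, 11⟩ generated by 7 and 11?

|⟨7⟩| = 12 and |⟨11⟩| = 12, so |H| is a multiple of lcm(12, 12) = 12 and divides |G| = 12.
Closing {7, 11} under the group operation gives all of G, so |H| = 12.

12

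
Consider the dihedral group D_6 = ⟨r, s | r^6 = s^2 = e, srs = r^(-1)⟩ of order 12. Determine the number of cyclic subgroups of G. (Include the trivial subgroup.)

Group the elements of G by the cyclic subgroup they generate; each cyclic subgroup of order d accounts for φ(d) elements.
Cyclic subgroups by order — order 1: 1; order 2: 7; order 3: 1; order 6: 1.
Total: 10.

10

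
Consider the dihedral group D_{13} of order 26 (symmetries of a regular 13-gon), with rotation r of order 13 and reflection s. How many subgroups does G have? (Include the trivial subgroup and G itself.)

16

|G| = 26, so by Lagrange every subgroup order divides 26. Divisors: 1, 2, 13, 26.
Subgroups by order — order 1: 1; order 2: 13; order 13: 1; order 26: 1.
Total: 1 + 13 + 1 + 1 = 16.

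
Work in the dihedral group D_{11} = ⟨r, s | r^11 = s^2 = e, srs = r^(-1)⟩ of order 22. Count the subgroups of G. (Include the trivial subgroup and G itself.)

|G| = 22, so by Lagrange every subgroup order divides 22. Divisors: 1, 2, 11, 22.
Subgroups by order — order 1: 1; order 2: 11; order 11: 1; order 22: 1.
Total: 1 + 11 + 1 + 1 = 14.

14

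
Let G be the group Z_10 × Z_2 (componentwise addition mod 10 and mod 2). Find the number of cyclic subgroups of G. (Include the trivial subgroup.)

8

A cyclic subgroup of order d is generated by each of its φ(d) elements of order d, so the cyclic subgroups of order d number (#elements of order d)/φ(d).
Cyclic subgroups by order — order 1: 1; order 2: 3; order 5: 1; order 10: 3.
Total: 8.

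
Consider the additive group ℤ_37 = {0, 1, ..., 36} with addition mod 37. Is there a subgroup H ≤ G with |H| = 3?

No

3 does not divide |G| = 37, so by Lagrange no subgroup of order 3 exists.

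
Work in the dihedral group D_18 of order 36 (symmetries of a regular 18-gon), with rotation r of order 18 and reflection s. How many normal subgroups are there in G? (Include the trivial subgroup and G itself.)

9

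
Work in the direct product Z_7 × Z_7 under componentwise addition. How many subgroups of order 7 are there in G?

|G| = 49 and 7 | 49, so subgroups of order 7 are possible by Lagrange.
The subgroups of order 7 are: {(0,0), (0,1), (0,2), (0,3), (0,4), (0,5), (0,6)}; {(0,0), (1,0), (2,0), (3,0), (4,0), (5,0), (6,0)}; {(0,0), (1,1), (2,2), (3,3), (4,4), (5,5), (6,6)}; {(0,0), (1,2), (2,4), (3,6), (4,1), (5,3), (6,5)}; … (8 in all).
So G has 8 subgroups of order 7.

8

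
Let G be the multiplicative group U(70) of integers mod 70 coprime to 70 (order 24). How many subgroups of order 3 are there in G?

1

|G| = 24 and 3 | 24, so subgroups of order 3 are possible by Lagrange.
The subgroups of order 3 are: {1, 11, 51}.
So G has 1 subgroup of order 3.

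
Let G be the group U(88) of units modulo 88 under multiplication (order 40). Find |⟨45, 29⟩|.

20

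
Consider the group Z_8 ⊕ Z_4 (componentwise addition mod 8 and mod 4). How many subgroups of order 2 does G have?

3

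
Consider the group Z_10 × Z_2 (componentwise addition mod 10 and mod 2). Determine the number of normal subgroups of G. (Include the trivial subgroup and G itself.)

G is abelian, so every subgroup is normal.
G has 10 subgroups in total, hence 10 normal subgroups.

10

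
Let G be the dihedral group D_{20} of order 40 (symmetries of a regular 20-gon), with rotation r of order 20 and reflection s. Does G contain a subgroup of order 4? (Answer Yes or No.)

Yes

4 | 40. A subgroup of order 4 is {e, r^10, s, r^10s}.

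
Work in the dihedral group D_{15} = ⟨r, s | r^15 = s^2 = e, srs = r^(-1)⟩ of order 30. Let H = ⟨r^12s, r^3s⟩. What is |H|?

|⟨r^12s⟩| = 2 and |⟨r^3s⟩| = 2, so |H| is a multiple of lcm(2, 2) = 2 and divides |G| = 30.
Closing under the operation: H = {e, r^3, r^6, r^9, r^12, s, r^3s, r^6s, r^9s, r^12s}, so |H| = 10.

10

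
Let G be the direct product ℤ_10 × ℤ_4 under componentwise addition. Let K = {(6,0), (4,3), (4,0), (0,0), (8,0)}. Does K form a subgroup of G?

(4,3) ∈ K but its inverse (6,1) ∉ K, so K is not a subgroup.

No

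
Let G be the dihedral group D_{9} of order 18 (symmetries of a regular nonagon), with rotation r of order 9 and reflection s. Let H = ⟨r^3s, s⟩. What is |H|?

|⟨r^3s⟩| = 2 and |⟨s⟩| = 2, so |H| is a multiple of lcm(2, 2) = 2 and divides |G| = 18.
Closing under the operation: H = {e, r^3, r^6, s, r^3s, r^6s}, so |H| = 6.

6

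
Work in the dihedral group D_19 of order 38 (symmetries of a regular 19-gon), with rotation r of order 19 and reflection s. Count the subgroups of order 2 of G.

|G| = 38 and 2 | 38, so subgroups of order 2 are possible by Lagrange.
The subgroups of order 2 are: {e, r^10s}; {e, r^11s}; {e, r^12s}; {e, r^13s}; … (19 in all).
So G has 19 subgroups of order 2.

19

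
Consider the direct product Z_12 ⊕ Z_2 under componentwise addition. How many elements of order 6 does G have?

An element (a,b) has order lcm(ord(a), ord(b)); count pairs with lcm equal to 6.
Enumerating gives 6 such elements.

6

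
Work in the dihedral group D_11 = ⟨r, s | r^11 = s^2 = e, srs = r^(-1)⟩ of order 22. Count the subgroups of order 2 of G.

|G| = 22 and 2 | 22, so subgroups of order 2 are possible by Lagrange.
The subgroups of order 2 are: {e, r^10s}; {e, r^2s}; {e, r^3s}; {e, r^4s}; … (11 in all).
So G has 11 subgroups of order 2.

11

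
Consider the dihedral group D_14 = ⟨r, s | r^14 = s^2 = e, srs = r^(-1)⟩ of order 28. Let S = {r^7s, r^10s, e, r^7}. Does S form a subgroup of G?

No

Closure fails: r^10s · r^7 = r^3s ∉ S. So S is not a subgroup.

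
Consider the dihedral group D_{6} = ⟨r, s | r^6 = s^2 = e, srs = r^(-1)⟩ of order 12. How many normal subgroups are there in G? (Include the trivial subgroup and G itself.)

G has 16 subgroups. Checking conjugation-invariance by order — order 1: 1/1 normal; order 2: 1/7 normal; order 3: 1/1 normal; order 4: 0/3 normal; order 6: 3/3 normal; order 12: 1/1 normal.
Total normal subgroups: 7.

7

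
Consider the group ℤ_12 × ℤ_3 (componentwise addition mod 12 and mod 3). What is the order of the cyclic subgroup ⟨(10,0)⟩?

The order of (10,0) in Z_12 × Z_3 is lcm(ord(10) in Z_12, ord(0) in Z_3).
ord(10) = 6 and ord(0) = 1, so |⟨(10,0)⟩| = lcm(6, 1) = 6.

6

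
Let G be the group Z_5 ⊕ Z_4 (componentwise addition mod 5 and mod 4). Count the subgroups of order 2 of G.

1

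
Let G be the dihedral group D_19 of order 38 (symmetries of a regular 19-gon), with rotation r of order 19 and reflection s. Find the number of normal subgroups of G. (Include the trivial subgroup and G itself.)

G has 22 subgroups. Checking conjugation-invariance by order — order 1: 1/1 normal; order 2: 0/19 normal; order 19: 1/1 normal; order 38: 1/1 normal.
Total normal subgroups: 3.

3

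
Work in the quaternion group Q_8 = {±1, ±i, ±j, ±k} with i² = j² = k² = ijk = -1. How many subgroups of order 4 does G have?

3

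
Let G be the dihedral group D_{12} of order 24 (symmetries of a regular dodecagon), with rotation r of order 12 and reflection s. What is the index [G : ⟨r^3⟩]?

6

|⟨r^3⟩| = 4 and |G| = 24.
By Lagrange, [G : H] = |G|/|H| = 24/4 = 6.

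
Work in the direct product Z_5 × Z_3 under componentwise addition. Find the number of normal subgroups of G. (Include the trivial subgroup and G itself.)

G is abelian, so every subgroup is normal.
G has 4 subgroups in total, hence 4 normal subgroups.

4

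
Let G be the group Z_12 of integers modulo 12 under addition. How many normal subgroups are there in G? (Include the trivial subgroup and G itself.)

G is abelian, so every subgroup is normal.
G has 6 subgroups in total, hence 6 normal subgroups.

6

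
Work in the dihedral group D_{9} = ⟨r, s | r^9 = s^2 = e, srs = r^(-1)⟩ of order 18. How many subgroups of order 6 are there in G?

3

|G| = 18 and 6 | 18, so subgroups of order 6 are possible by Lagrange.
The subgroups of order 6 are: {e, r^3, r^6, r^2s, r^5s, r^8s}; {e, r^3, r^6, s, r^3s, r^6s}; {e, r^3, r^6, rs, r^4s, r^7s}.
So G has 3 subgroups of order 6.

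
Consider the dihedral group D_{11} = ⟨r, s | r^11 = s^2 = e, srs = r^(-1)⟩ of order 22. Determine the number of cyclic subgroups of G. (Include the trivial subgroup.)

13

A cyclic subgroup of order d is generated by each of its φ(d) elements of order d, so the cyclic subgroups of order d number (#elements of order d)/φ(d).
Cyclic subgroups by order — order 1: 1; order 2: 11; order 11: 1.
Total: 13.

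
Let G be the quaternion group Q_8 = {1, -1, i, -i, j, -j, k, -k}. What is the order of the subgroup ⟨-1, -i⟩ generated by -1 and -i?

4

|⟨-1⟩| = 2 and |⟨-i⟩| = 4, so |H| is a multiple of lcm(2, 4) = 4 and divides |G| = 8.
Closing under the operation: H = {1, -1, i, -i}, so |H| = 4.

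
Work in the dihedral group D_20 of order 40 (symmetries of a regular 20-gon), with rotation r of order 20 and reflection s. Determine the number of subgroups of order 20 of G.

3

|G| = 40 and 20 | 40, so subgroups of order 20 are possible by Lagrange.
The subgroups of order 20 are: {e, r, r^2, r^3, r^4, r^5, r^6, r^7, r^8, r^9, r^10, r^11, r^12, r^13, r^14, r^15, r^16, r^17, r^18, r^19}; {e, r^2, r^4, r^6, r^8, r^10, r^12, r^14, r^16, r^18, s, r^2s, r^4s, r^6s, r^8s, r^10s, r^12s, r^14s, r^16s, r^18s}; {e, r^2, r^4, r^6, r^8, r^10, r^12, r^14, r^16, r^18, rs, r^3s, r^5s, r^7s, r^9s, r^11s, r^13s, r^15s, r^17s, r^19s}.
So G has 3 subgroups of order 20.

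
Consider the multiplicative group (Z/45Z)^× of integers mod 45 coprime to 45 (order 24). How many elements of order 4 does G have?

4

The elements of order 4 are: 8, 17, 28, 37.
That's 4.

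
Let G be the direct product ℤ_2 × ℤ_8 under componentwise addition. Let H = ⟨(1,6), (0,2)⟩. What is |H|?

|⟨(1,6)⟩| = 4 and |⟨(0,2)⟩| = 4, so |H| is a multiple of lcm(4, 4) = 4 and divides |G| = 16.
Closing under the operation: H = {(0,0), (0,2), (0,4), (0,6), (1,0), (1,2), (1,4), (1,6)}, so |H| = 8.

8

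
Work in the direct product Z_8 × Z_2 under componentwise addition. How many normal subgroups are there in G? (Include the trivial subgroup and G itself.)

11

G is abelian, so every subgroup is normal.
G has 11 subgroups in total, hence 11 normal subgroups.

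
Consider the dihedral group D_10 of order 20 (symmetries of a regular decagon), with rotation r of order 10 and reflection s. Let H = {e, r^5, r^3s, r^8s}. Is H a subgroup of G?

Yes

|H| = 4 divides |G| = 20, consistent with Lagrange.
H contains the identity, every element's inverse is in H, and H is closed under ·: it is a subgroup.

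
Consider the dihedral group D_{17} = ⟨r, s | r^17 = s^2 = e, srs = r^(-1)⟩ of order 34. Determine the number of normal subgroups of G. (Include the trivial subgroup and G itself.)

G has 20 subgroups. Checking conjugation-invariance by order — order 1: 1/1 normal; order 2: 0/17 normal; order 17: 1/1 normal; order 34: 1/1 normal.
Total normal subgroups: 3.

3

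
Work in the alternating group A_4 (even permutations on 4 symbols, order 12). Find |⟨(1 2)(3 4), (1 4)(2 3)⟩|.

4

|⟨(1 2)(3 4)⟩| = 2 and |⟨(1 4)(2 3)⟩| = 2, so |H| is a multiple of lcm(2, 2) = 2 and divides |G| = 12.
Closing under the operation: H = {e, (1 2)(3 4), (1 3)(2 4), (1 4)(2 3)}, so |H| = 4.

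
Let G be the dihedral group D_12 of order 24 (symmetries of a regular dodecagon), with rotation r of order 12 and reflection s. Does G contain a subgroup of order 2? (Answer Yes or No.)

2 | 24. A subgroup of order 2 is {e, r^10s}.

Yes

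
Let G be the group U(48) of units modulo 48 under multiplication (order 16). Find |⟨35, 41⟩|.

|⟨35⟩| = 4 and |⟨41⟩| = 2, so |H| is a multiple of lcm(4, 2) = 4 and divides |G| = 16.
Closing under the operation: H = {1, 11, 17, 19, 25, 35, 41, 43}, so |H| = 8.

8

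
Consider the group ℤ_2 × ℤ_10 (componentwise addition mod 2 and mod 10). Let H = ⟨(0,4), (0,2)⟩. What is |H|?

5

|⟨(0,4)⟩| = 5 and |⟨(0,2)⟩| = 5, so |H| is a multiple of lcm(5, 5) = 5 and divides |G| = 20.
Closing under the operation: H = {(0,0), (0,2), (0,4), (0,6), (0,8)}, so |H| = 5.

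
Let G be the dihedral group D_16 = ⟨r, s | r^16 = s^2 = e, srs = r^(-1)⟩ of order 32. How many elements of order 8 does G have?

4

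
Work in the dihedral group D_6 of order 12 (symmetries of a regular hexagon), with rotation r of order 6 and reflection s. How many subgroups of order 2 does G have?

|G| = 12 and 2 | 12, so subgroups of order 2 are possible by Lagrange.
The subgroups of order 2 are: {e, r^2s}; {e, r^3}; {e, r^3s}; {e, r^4s}; … (7 in all).
So G has 7 subgroups of order 2.

7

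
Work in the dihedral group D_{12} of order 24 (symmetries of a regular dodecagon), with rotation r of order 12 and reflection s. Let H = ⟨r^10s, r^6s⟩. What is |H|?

|⟨r^10s⟩| = 2 and |⟨r^6s⟩| = 2, so |H| is a multiple of lcm(2, 2) = 2 and divides |G| = 24.
Closing under the operation: H = {e, r^4, r^8, r^2s, r^6s, r^10s}, so |H| = 6.

6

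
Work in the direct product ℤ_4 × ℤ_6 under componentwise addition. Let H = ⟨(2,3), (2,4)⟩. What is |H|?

|⟨(2,3)⟩| = 2 and |⟨(2,4)⟩| = 6, so |H| is a multiple of lcm(2, 6) = 6 and divides |G| = 24.
Closing under the operation: H = {(0,0), (0,1), (0,2), (0,3), (0,4), (0,5), (2,0), (2,1), (2,2), (2,3), (2,4), (2,5)}, so |H| = 12.

12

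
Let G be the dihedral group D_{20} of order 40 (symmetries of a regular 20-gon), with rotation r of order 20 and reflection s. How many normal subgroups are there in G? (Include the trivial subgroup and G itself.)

9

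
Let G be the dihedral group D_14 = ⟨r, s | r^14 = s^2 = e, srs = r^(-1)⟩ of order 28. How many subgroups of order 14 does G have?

3

|G| = 28 and 14 | 28, so subgroups of order 14 are possible by Lagrange.
The subgroups of order 14 are: {e, r, r^2, r^3, r^4, r^5, r^6, r^7, r^8, r^9, r^10, r^11, r^12, r^13}; {e, r^2, r^4, r^6, r^8, r^10, r^12, s, r^2s, r^4s, r^6s, r^8s, r^10s, r^12s}; {e, r^2, r^4, r^6, r^8, r^10, r^12, rs, r^3s, r^5s, r^7s, r^9s, r^11s, r^13s}.
So G has 3 subgroups of order 14.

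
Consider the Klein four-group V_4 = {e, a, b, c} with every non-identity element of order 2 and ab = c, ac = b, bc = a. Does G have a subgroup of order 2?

2 | 4. A subgroup of order 2 is {e, a}.

Yes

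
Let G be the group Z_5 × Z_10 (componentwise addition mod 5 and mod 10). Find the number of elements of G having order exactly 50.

0

An element (a,b) has order lcm(ord(a), ord(b)); count pairs with lcm equal to 50.
Enumerating gives 0 such elements.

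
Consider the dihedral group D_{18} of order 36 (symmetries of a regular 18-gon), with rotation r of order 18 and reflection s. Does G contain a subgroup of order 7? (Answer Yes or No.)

7 does not divide |G| = 36, so by Lagrange no subgroup of order 7 exists.

No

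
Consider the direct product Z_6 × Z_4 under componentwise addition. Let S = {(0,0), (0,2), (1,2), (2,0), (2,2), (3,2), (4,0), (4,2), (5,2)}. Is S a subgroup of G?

No

|S| = 9 does not divide |G| = 24, so by Lagrange S is not a subgroup.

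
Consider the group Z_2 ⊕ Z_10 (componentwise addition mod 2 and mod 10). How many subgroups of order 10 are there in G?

3

|G| = 20 and 10 | 20, so subgroups of order 10 are possible by Lagrange.
The subgroups of order 10 are: {(0,0), (0,1), (0,2), (0,3), (0,4), (0,5), (0,6), (0,7), (0,8), (0,9)}; {(0,0), (0,2), (0,4), (0,6), (0,8), (1,0), (1,2), (1,4), (1,6), (1,8)}; {(0,0), (0,2), (0,4), (0,6), (0,8), (1,1), (1,3), (1,5), (1,7), (1,9)}.
So G has 3 subgroups of order 10.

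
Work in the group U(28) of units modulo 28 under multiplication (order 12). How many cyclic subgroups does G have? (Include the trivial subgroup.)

8

Each element a generates a cyclic subgroup ⟨a⟩; distinct elements may generate the same one (a cyclic group of order d has φ(d) generators).
Cyclic subgroups by order — order 1: 1; order 2: 3; order 3: 1; order 6: 3.
Total: 8.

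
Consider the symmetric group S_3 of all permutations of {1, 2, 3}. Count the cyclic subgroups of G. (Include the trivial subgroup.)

A cyclic subgroup of order d is generated by each of its φ(d) elements of order d, so the cyclic subgroups of order d number (#elements of order d)/φ(d).
Cyclic subgroups by order — order 1: 1; order 2: 3; order 3: 1.
Total: 5.

5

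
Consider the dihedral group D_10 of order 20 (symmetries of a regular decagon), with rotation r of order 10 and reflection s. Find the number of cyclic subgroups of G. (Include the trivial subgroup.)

A cyclic subgroup of order d is generated by each of its φ(d) elements of order d, so the cyclic subgroups of order d number (#elements of order d)/φ(d).
Cyclic subgroups by order — order 1: 1; order 2: 11; order 5: 1; order 10: 1.
Total: 14.

14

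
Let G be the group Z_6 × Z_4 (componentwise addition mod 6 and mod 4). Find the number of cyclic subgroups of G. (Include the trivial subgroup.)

Each element a generates a cyclic subgroup ⟨a⟩; distinct elements may generate the same one (a cyclic group of order d has φ(d) generators).
Cyclic subgroups by order — order 1: 1; order 2: 3; order 3: 1; order 4: 2; order 6: 3; order 12: 2.
Total: 12.

12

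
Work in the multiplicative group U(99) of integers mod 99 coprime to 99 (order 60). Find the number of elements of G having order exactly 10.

Enumerating element orders in G gives 12 elements of order 10.

12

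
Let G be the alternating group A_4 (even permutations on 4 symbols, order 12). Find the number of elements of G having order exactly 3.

The elements of order 3 are: (2 3 4), (2 4 3), (1 2 3), (1 2 4), (1 3 2), (1 3 4), (1 4 2), (1 4 3).
That's 8.

8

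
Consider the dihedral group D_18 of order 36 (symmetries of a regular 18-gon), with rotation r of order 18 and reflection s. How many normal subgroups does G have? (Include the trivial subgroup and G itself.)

G has 45 subgroups. Checking conjugation-invariance by order — order 1: 1/1 normal; order 2: 1/19 normal; order 3: 1/1 normal; order 4: 0/9 normal; order 6: 1/7 normal; order 9: 1/1 normal; order 12: 0/3 normal; order 18: 3/3 normal; order 36: 1/1 normal.
Total normal subgroups: 9.

9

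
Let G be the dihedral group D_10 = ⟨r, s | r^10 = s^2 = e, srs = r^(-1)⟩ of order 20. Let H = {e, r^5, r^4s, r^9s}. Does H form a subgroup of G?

Yes

|H| = 4 divides |G| = 20, consistent with Lagrange.
H contains the identity, every element's inverse is in H, and H is closed under ·: it is a subgroup.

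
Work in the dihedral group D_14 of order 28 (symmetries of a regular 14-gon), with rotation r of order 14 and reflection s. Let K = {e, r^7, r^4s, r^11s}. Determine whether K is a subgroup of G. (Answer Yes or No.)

|K| = 4 divides |G| = 28, consistent with Lagrange.
K contains the identity, every element's inverse is in K, and K is closed under ·: it is a subgroup.

Yes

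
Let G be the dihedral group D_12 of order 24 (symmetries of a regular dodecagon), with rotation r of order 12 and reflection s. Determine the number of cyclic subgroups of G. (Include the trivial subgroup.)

18

Each element a generates a cyclic subgroup ⟨a⟩; distinct elements may generate the same one (a cyclic group of order d has φ(d) generators).
Cyclic subgroups by order — order 1: 1; order 2: 13; order 3: 1; order 4: 1; order 6: 1; order 12: 1.
Total: 18.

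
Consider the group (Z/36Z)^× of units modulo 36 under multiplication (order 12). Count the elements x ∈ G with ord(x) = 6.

6

The elements of order 6 are: 5, 7, 11, 23, 29, 31.
That's 6.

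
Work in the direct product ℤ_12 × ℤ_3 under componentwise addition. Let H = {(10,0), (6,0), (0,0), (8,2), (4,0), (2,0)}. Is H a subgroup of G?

No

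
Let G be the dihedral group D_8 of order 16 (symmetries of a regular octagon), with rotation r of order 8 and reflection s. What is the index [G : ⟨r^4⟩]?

8

|⟨r^4⟩| = 2 and |G| = 16.
By Lagrange, [G : H] = |G|/|H| = 16/2 = 8.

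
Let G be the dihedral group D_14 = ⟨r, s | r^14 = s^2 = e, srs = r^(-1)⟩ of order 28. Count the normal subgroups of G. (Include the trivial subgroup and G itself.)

7

G has 28 subgroups. Checking conjugation-invariance by order — order 1: 1/1 normal; order 2: 1/15 normal; order 4: 0/7 normal; order 7: 1/1 normal; order 14: 3/3 normal; order 28: 1/1 normal.
Total normal subgroups: 7.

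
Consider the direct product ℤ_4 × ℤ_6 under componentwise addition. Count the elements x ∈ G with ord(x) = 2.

An element (a,b) has order lcm(ord(a), ord(b)); count pairs with lcm equal to 2.
Enumerating gives 3 such elements.

3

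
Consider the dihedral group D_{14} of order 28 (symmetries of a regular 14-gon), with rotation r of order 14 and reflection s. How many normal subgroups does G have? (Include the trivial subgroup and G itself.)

7

G has 28 subgroups. Checking conjugation-invariance by order — order 1: 1/1 normal; order 2: 1/15 normal; order 4: 0/7 normal; order 7: 1/1 normal; order 14: 3/3 normal; order 28: 1/1 normal.
Total normal subgroups: 7.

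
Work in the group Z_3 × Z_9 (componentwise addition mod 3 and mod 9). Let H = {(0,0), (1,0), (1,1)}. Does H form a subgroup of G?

(1,0) ∈ H but its inverse (2,0) ∉ H, so H is not a subgroup.

No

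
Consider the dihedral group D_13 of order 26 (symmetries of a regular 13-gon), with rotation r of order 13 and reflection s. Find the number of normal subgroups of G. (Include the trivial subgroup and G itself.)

3

G has 16 subgroups. Checking conjugation-invariance by order — order 1: 1/1 normal; order 2: 0/13 normal; order 13: 1/1 normal; order 26: 1/1 normal.
Total normal subgroups: 3.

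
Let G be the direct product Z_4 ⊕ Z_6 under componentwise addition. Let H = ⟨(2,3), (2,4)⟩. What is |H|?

12

|⟨(2,3)⟩| = 2 and |⟨(2,4)⟩| = 6, so |H| is a multiple of lcm(2, 6) = 6 and divides |G| = 24.
Closing under the operation: H = {(0,0), (0,1), (0,2), (0,3), (0,4), (0,5), (2,0), (2,1), (2,2), (2,3), (2,4), (2,5)}, so |H| = 12.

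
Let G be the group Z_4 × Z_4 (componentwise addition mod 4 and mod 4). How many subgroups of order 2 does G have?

3

|G| = 16 and 2 | 16, so subgroups of order 2 are possible by Lagrange.
The subgroups of order 2 are: {(0,0), (0,2)}; {(0,0), (2,0)}; {(0,0), (2,2)}.
So G has 3 subgroups of order 2.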